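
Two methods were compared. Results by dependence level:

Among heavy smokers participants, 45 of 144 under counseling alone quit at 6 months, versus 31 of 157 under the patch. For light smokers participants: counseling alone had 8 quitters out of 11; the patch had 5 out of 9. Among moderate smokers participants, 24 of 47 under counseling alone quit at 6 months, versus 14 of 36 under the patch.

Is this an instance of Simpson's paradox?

Heavy smokers: counseling alone 45/144 = 31.2%, the patch 31/157 = 19.7% → counseling alone
Light smokers: counseling alone 8/11 = 72.7%, the patch 5/9 = 55.6% → counseling alone
Moderate smokers: counseling alone 24/47 = 51.1%, the patch 14/36 = 38.9% → counseling alone
Overall: counseling alone 77/202 = 38.1%, the patch 50/202 = 24.8% → counseling alone
Counseling alone wins overall and in every dependence group — no reversal.

No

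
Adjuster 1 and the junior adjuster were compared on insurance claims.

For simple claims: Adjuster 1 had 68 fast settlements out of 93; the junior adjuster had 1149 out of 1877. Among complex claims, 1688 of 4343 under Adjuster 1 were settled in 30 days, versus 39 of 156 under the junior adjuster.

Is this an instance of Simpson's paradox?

Simple: Adjuster 1 68/93 = 73.1%, the junior adjuster 1149/1877 = 61.2% → Adjuster 1
Complex: Adjuster 1 1688/4343 = 38.9%, the junior adjuster 39/156 = 25.0% → Adjuster 1
Overall: Adjuster 1 1756/4436 = 39.6%, the junior adjuster 1188/2033 = 58.4% → the junior adjuster
Adjuster 1 wins each claim group but the junior adjuster wins overall — the comparison reverses. Adjuster 1's claims skew toward complex, which has a lower base rate.

Yes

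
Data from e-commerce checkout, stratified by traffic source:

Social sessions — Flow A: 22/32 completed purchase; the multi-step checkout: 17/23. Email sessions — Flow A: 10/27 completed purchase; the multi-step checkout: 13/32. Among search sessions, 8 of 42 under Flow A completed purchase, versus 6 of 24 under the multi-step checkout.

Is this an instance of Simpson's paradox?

No

Social: Flow A 22/32 = 68.8%, the multi-step checkout 17/23 = 73.9% → the multi-step checkout
Email: Flow A 10/27 = 37.0%, the multi-step checkout 13/32 = 40.6% → the multi-step checkout
Search: Flow A 8/42 = 19.0%, the multi-step checkout 6/24 = 25.0% → the multi-step checkout
Overall: Flow A 40/101 = 39.6%, the multi-step checkout 36/79 = 45.6% → the multi-step checkout
The multi-step checkout wins overall and in every traffic group — no reversal.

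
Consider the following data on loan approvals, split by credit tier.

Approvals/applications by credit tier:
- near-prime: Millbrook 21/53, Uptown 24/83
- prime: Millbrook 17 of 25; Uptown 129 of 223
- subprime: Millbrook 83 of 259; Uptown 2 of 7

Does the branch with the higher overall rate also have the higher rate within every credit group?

No

Near-prime: Millbrook 21/53 = 39.6%, Uptown 24/83 = 28.9% → Millbrook
Prime: Millbrook 17/25 = 68.0%, Uptown 129/223 = 57.8% → Millbrook
Subprime: Millbrook 83/259 = 32.0%, Uptown 2/7 = 28.6% → Millbrook
Overall: Millbrook 121/337 = 35.9%, Uptown 155/313 = 49.5% → Uptown
Millbrook wins each credit group but Uptown wins overall — the comparison reverses. Millbrook's applications skew toward subprime, which has a lower base rate.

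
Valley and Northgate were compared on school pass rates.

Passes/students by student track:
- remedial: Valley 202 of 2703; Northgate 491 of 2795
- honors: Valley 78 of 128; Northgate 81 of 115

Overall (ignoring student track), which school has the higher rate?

Remedial: Valley 202/2703 = 7.5%, Northgate 491/2795 = 17.6% → Northgate
Honors: Valley 78/128 = 60.9%, Northgate 81/115 = 70.4% → Northgate
Overall: Valley 280/2831 = 9.9%, Northgate 572/2910 = 19.7% → Northgate

Northgate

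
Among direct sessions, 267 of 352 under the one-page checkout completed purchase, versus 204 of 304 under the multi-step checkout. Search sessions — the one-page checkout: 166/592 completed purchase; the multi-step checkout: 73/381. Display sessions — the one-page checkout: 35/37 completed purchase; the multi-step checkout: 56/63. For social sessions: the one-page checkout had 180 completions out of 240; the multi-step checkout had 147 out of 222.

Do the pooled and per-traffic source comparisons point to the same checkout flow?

Direct: the one-page checkout 267/352 = 75.9%, the multi-step checkout 204/304 = 67.1% → the one-page checkout
Search: the one-page checkout 166/592 = 28.0%, the multi-step checkout 73/381 = 19.2% → the one-page checkout
Display: the one-page checkout 35/37 = 94.6%, the multi-step checkout 56/63 = 88.9% → the one-page checkout
Social: the one-page checkout 180/240 = 75.0%, the multi-step checkout 147/222 = 66.2% → the one-page checkout
Overall: the one-page checkout 648/1221 = 53.1%, the multi-step checkout 480/970 = 49.5% → the one-page checkout
The one-page checkout wins overall and in every traffic group — no reversal.

Yes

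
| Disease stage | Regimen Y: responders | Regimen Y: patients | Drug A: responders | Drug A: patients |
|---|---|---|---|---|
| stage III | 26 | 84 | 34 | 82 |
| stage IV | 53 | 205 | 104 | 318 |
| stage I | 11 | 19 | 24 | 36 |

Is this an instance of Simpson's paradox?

No

Stage III: Regimen Y 26/84 = 31.0%, Drug A 34/82 = 41.5% → Drug A
Stage IV: Regimen Y 53/205 = 25.9%, Drug A 104/318 = 32.7% → Drug A
Stage I: Regimen Y 11/19 = 57.9%, Drug A 24/36 = 66.7% → Drug A
Overall: Regimen Y 90/308 = 29.2%, Drug A 162/436 = 37.2% → Drug A
Drug A wins overall and in every disease group — no reversal.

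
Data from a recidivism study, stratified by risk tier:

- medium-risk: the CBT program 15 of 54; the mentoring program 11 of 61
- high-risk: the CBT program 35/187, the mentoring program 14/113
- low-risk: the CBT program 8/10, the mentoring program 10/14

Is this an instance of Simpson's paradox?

No

Medium-risk: the CBT program 15/54 = 27.8%, the mentoring program 11/61 = 18.0% → the CBT program
High-risk: the CBT program 35/187 = 18.7%, the mentoring program 14/113 = 12.4% → the CBT program
Low-risk: the CBT program 8/10 = 80.0%, the mentoring program 10/14 = 71.4% → the CBT program
Overall: the CBT program 58/251 = 23.1%, the mentoring program 35/188 = 18.6% → the CBT program
The CBT program wins overall and in every risk group — no reversal.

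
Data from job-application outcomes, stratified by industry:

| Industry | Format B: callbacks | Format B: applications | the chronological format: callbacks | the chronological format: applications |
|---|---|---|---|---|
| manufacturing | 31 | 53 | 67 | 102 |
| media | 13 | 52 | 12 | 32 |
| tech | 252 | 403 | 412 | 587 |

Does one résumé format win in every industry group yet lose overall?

No

Manufacturing: Format B 31/53 = 58.5%, the chronological format 67/102 = 65.7% → the chronological format
Media: Format B 13/52 = 25.0%, the chronological format 12/32 = 37.5% → the chronological format
Tech: Format B 252/403 = 62.5%, the chronological format 412/587 = 70.2% → the chronological format
Overall: Format B 296/508 = 58.3%, the chronological format 491/721 = 68.1% → the chronological format
The chronological format wins overall and in every industry group — no reversal.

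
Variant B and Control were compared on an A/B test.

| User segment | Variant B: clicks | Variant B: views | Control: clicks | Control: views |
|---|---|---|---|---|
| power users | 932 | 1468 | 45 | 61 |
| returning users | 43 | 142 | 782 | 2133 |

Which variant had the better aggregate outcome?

Power users: Variant B 932/1468 = 63.5%, Control 45/61 = 73.8% → Control
Returning users: Variant B 43/142 = 30.3%, Control 782/2133 = 36.7% → Control
Overall: Variant B 975/1610 = 60.6%, Control 827/2194 = 37.7% → Variant B
(Control wins every user group but Variant B wins overall — Control's views skew toward the low-rate returning users group.)

Variant B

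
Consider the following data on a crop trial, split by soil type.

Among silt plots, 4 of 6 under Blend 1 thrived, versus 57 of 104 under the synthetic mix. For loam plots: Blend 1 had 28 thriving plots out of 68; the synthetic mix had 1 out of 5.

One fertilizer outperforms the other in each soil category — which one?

Silt: Blend 1 4/6 = 66.7%, the synthetic mix 57/104 = 54.8% → Blend 1
Loam: Blend 1 28/68 = 41.2%, the synthetic mix 1/5 = 20.0% → Blend 1
Blend 1 has the higher rate in both groups.

Blend 1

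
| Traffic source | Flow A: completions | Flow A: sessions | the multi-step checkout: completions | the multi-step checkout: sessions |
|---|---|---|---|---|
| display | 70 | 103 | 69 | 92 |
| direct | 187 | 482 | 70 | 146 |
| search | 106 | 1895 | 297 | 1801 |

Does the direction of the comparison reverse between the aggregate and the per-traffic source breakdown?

No

Display: Flow A 70/103 = 68.0%, the multi-step checkout 69/92 = 75.0% → the multi-step checkout
Direct: Flow A 187/482 = 38.8%, the multi-step checkout 70/146 = 47.9% → the multi-step checkout
Search: Flow A 106/1895 = 5.6%, the multi-step checkout 297/1801 = 16.5% → the multi-step checkout
Overall: Flow A 363/2480 = 14.6%, the multi-step checkout 436/2039 = 21.4% → the multi-step checkout
The multi-step checkout wins overall and in every traffic group — no reversal.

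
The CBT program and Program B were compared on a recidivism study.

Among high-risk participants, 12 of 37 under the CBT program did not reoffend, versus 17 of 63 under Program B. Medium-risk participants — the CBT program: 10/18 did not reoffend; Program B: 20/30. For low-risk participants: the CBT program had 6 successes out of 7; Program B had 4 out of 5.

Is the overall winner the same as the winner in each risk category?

High-risk: the CBT program 12/37 = 32.4%, Program B 17/63 = 27.0% → the CBT program
Medium-risk: the CBT program 10/18 = 55.6%, Program B 20/30 = 66.7% → Program B
Low-risk: the CBT program 6/7 = 85.7%, Program B 4/5 = 80.0% → the CBT program
Overall: the CBT program 28/62 = 45.2%, Program B 41/98 = 41.8% → the CBT program
Neither sweeps: the CBT program wins 2 of 3 groups, Program B wins 1. The CBT program wins overall but not every group — no Simpson reversal.

No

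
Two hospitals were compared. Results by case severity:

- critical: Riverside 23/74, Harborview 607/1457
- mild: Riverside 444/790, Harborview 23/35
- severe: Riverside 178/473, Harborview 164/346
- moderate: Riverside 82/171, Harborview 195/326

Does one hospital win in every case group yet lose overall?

Critical: Riverside 23/74 = 31.1%, Harborview 607/1457 = 41.7% → Harborview
Mild: Riverside 444/790 = 56.2%, Harborview 23/35 = 65.7% → Harborview
Severe: Riverside 178/473 = 37.6%, Harborview 164/346 = 47.4% → Harborview
Moderate: Riverside 82/171 = 48.0%, Harborview 195/326 = 59.8% → Harborview
Overall: Riverside 727/1508 = 48.2%, Harborview 989/2164 = 45.7% → Riverside
Harborview wins each case group but Riverside wins overall — the comparison reverses. Harborview's patients skew toward critical, which has a lower base rate.

Yes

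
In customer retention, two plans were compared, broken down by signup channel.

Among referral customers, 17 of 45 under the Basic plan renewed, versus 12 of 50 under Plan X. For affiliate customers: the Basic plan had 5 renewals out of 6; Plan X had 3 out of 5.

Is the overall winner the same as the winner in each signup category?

Yes

Referral: the Basic plan 17/45 = 37.8%, Plan X 12/50 = 24.0% → the Basic plan
Affiliate: the Basic plan 5/6 = 83.3%, Plan X 3/5 = 60.0% → the Basic plan
Overall: the Basic plan 22/51 = 43.1%, Plan X 15/55 = 27.3% → the Basic plan
The Basic plan wins overall and in every signup group — no reversal.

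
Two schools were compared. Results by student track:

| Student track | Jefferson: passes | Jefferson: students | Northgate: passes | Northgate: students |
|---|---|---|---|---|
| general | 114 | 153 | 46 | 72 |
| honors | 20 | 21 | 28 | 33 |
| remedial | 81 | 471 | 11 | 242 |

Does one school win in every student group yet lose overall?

General: Jefferson 114/153 = 74.5%, Northgate 46/72 = 63.9% → Jefferson
Honors: Jefferson 20/21 = 95.2%, Northgate 28/33 = 84.8% → Jefferson
Remedial: Jefferson 81/471 = 17.2%, Northgate 11/242 = 4.5% → Jefferson
Overall: Jefferson 215/645 = 33.3%, Northgate 85/347 = 24.5% → Jefferson
Jefferson wins overall and in every student group — no reversal.

No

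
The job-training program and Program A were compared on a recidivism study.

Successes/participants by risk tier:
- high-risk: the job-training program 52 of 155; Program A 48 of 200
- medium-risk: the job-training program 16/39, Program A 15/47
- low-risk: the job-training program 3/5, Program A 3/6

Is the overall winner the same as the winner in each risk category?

Yes

High-risk: the job-training program 52/155 = 33.5%, Program A 48/200 = 24.0% → the job-training program
Medium-risk: the job-training program 16/39 = 41.0%, Program A 15/47 = 31.9% → the job-training program
Low-risk: the job-training program 3/5 = 60.0%, Program A 3/6 = 50.0% → the job-training program
Overall: the job-training program 71/199 = 35.7%, Program A 66/253 = 26.1% → the job-training program
The job-training program wins overall and in every risk group — no reversal.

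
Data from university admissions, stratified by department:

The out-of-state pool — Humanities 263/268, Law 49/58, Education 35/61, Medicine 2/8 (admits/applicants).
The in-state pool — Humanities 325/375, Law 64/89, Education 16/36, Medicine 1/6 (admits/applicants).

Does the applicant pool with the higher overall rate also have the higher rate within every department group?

Humanities: the out-of-state pool 263/268 = 98.1%, the in-state pool 325/375 = 86.7% → the out-of-state pool
Law: the out-of-state pool 49/58 = 84.5%, the in-state pool 64/89 = 71.9% → the out-of-state pool
Education: the out-of-state pool 35/61 = 57.4%, the in-state pool 16/36 = 44.4% → the out-of-state pool
Medicine: the out-of-state pool 2/8 = 25.0%, the in-state pool 1/6 = 16.7% → the out-of-state pool
Overall: the out-of-state pool 349/395 = 88.4%, the in-state pool 406/506 = 80.2% → the out-of-state pool
The out-of-state pool wins overall and in every department group — no reversal.

Yes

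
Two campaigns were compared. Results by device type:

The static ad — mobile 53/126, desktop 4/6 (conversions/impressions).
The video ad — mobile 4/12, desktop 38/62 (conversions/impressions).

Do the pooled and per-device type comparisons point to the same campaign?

No

Mobile: the static ad 53/126 = 42.1%, the video ad 4/12 = 33.3% → the static ad
Desktop: the static ad 4/6 = 66.7%, the video ad 38/62 = 61.3% → the static ad
Overall: the static ad 57/132 = 43.2%, the video ad 42/74 = 56.8% → the video ad
The static ad wins each device group but the video ad wins overall — the comparison reverses. The static ad's impressions skew toward mobile, which has a lower base rate.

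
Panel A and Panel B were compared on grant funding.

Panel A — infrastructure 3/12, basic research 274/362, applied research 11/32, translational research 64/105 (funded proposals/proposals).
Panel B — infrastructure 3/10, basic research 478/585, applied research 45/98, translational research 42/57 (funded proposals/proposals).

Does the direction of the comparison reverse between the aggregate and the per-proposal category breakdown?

Infrastructure: Panel A 3/12 = 25.0%, Panel B 3/10 = 30.0% → Panel B
Basic research: Panel A 274/362 = 75.7%, Panel B 478/585 = 81.7% → Panel B
Applied research: Panel A 11/32 = 34.4%, Panel B 45/98 = 45.9% → Panel B
Translational research: Panel A 64/105 = 61.0%, Panel B 42/57 = 73.7% → Panel B
Overall: Panel A 352/511 = 68.9%, Panel B 568/750 = 75.7% → Panel B
Panel B wins overall and in every proposal group — no reversal.

No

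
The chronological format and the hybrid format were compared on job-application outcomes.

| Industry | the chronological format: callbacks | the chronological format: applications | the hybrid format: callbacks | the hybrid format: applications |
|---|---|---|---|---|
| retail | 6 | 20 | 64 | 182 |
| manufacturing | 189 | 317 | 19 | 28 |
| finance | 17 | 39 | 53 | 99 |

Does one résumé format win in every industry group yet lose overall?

Yes

Retail: the chronological format 6/20 = 30.0%, the hybrid format 64/182 = 35.2% → the hybrid format
Manufacturing: the chronological format 189/317 = 59.6%, the hybrid format 19/28 = 67.9% → the hybrid format
Finance: the chronological format 17/39 = 43.6%, the hybrid format 53/99 = 53.5% → the hybrid format
Overall: the chronological format 212/376 = 56.4%, the hybrid format 136/309 = 44.0% → the chronological format
The hybrid format wins each industry group but the chronological format wins overall — the comparison reverses. The hybrid format's applications skew toward retail, which has a lower base rate.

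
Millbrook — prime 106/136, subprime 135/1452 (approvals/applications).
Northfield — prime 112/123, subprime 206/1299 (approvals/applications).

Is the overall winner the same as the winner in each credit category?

Prime: Millbrook 106/136 = 77.9%, Northfield 112/123 = 91.1% → Northfield
Subprime: Millbrook 135/1452 = 9.3%, Northfield 206/1299 = 15.9% → Northfield
Overall: Millbrook 241/1588 = 15.2%, Northfield 318/1422 = 22.4% → Northfield
Northfield wins overall and in every credit group — no reversal.

Yes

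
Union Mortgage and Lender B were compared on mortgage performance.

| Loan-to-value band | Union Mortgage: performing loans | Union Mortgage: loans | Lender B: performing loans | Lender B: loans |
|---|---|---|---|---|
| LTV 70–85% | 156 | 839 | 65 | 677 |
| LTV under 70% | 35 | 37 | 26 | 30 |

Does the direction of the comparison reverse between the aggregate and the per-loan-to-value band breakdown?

No

LTV 70–85%: Union Mortgage 156/839 = 18.6%, Lender B 65/677 = 9.6% → Union Mortgage
LTV under 70%: Union Mortgage 35/37 = 94.6%, Lender B 26/30 = 86.7% → Union Mortgage
Overall: Union Mortgage 191/876 = 21.8%, Lender B 91/707 = 12.9% → Union Mortgage
Union Mortgage wins overall and in every loan-to-value group — no reversal.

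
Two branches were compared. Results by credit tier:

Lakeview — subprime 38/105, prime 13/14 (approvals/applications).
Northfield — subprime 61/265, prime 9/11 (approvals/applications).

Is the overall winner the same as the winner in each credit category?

Yes

Subprime: Lakeview 38/105 = 36.2%, Northfield 61/265 = 23.0% → Lakeview
Prime: Lakeview 13/14 = 92.9%, Northfield 9/11 = 81.8% → Lakeview
Overall: Lakeview 51/119 = 42.9%, Northfield 70/276 = 25.4% → Lakeview
Lakeview wins overall and in every credit group — no reversal.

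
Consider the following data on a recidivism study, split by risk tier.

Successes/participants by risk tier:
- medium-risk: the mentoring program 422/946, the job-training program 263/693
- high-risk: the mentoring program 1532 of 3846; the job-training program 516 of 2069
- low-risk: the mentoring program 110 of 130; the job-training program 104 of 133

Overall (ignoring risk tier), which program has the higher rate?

Medium-risk: the mentoring program 422/946 = 44.6%, the job-training program 263/693 = 38.0% → the mentoring program
High-risk: the mentoring program 1532/3846 = 39.8%, the job-training program 516/2069 = 24.9% → the mentoring program
Low-risk: the mentoring program 110/130 = 84.6%, the job-training program 104/133 = 78.2% → the mentoring program
Overall: the mentoring program 2064/4922 = 41.9%, the job-training program 883/2895 = 30.5% → the mentoring program

the mentoring program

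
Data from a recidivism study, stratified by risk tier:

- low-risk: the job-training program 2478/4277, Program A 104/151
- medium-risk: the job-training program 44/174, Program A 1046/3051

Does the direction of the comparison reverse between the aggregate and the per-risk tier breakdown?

Yes

Low-risk: the job-training program 2478/4277 = 57.9%, Program A 104/151 = 68.9% → Program A
Medium-risk: the job-training program 44/174 = 25.3%, Program A 1046/3051 = 34.3% → Program A
Overall: the job-training program 2522/4451 = 56.7%, Program A 1150/3202 = 35.9% → the job-training program
Program A wins each risk group but the job-training program wins overall — the comparison reverses. Program A's participants skew toward medium-risk, which has a lower base rate.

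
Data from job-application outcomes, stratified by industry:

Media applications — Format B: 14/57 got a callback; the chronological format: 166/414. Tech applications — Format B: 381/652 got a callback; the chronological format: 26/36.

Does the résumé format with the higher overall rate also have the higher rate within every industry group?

No

Media: Format B 14/57 = 24.6%, the chronological format 166/414 = 40.1% → the chronological format
Tech: Format B 381/652 = 58.4%, the chronological format 26/36 = 72.2% → the chronological format
Overall: Format B 395/709 = 55.7%, the chronological format 192/450 = 42.7% → Format B
The chronological format wins each industry group but Format B wins overall — the comparison reverses. The chronological format's applications skew toward media, which has a lower base rate.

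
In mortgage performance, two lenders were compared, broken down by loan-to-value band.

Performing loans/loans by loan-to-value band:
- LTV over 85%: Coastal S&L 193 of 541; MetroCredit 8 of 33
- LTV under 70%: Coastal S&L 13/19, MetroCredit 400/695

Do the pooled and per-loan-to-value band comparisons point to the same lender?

No

LTV over 85%: Coastal S&L 193/541 = 35.7%, MetroCredit 8/33 = 24.2% → Coastal S&L
LTV under 70%: Coastal S&L 13/19 = 68.4%, MetroCredit 400/695 = 57.6% → Coastal S&L
Overall: Coastal S&L 206/560 = 36.8%, MetroCredit 408/728 = 56.0% → MetroCredit
Coastal S&L wins each loan-to-value group but MetroCredit wins overall — the comparison reverses. Coastal S&L's loans skew toward LTV over 85%, which has a lower base rate.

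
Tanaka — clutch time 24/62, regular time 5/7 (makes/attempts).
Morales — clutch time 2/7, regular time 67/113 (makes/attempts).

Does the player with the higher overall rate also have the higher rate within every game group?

Clutch time: Tanaka 24/62 = 38.7%, Morales 2/7 = 28.6% → Tanaka
Regular time: Tanaka 5/7 = 71.4%, Morales 67/113 = 59.3% → Tanaka
Overall: Tanaka 29/69 = 42.0%, Morales 69/120 = 57.5% → Morales
Tanaka wins each game group but Morales wins overall — the comparison reverses. Tanaka's attempts skew toward clutch time, which has a lower base rate.

No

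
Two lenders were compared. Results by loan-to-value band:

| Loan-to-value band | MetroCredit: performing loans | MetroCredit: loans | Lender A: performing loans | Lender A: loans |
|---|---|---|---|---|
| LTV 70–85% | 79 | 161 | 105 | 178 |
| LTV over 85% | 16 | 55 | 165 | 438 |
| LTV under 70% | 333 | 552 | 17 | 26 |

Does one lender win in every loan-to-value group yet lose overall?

LTV 70–85%: MetroCredit 79/161 = 49.1%, Lender A 105/178 = 59.0% → Lender A
LTV over 85%: MetroCredit 16/55 = 29.1%, Lender A 165/438 = 37.7% → Lender A
LTV under 70%: MetroCredit 333/552 = 60.3%, Lender A 17/26 = 65.4% → Lender A
Overall: MetroCredit 428/768 = 55.7%, Lender A 287/642 = 44.7% → MetroCredit
Lender A wins each loan-to-value group but MetroCredit wins overall — the comparison reverses. Lender A's loans skew toward LTV over 85%, which has a lower base rate.

Yes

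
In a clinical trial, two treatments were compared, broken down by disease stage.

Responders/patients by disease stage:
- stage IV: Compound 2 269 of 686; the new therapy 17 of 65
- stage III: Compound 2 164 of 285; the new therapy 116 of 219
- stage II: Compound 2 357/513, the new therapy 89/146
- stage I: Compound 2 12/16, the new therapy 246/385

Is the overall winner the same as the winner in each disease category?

Stage IV: Compound 2 269/686 = 39.2%, the new therapy 17/65 = 26.2% → Compound 2
Stage III: Compound 2 164/285 = 57.5%, the new therapy 116/219 = 53.0% → Compound 2
Stage II: Compound 2 357/513 = 69.6%, the new therapy 89/146 = 61.0% → Compound 2
Stage I: Compound 2 12/16 = 75.0%, the new therapy 246/385 = 63.9% → Compound 2
Overall: Compound 2 802/1500 = 53.5%, the new therapy 468/815 = 57.4% → the new therapy
Compound 2 wins each disease group but the new therapy wins overall — the comparison reverses. Compound 2's patients skew toward stage IV, which has a lower base rate.

No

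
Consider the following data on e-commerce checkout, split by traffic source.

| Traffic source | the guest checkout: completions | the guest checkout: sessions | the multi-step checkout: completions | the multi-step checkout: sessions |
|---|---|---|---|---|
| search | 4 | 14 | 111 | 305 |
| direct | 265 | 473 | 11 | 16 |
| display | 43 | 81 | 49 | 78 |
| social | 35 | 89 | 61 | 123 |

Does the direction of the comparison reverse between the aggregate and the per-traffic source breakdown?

Yes

Search: the guest checkout 4/14 = 28.6%, the multi-step checkout 111/305 = 36.4% → the multi-step checkout
Direct: the guest checkout 265/473 = 56.0%, the multi-step checkout 11/16 = 68.8% → the multi-step checkout
Display: the guest checkout 43/81 = 53.1%, the multi-step checkout 49/78 = 62.8% → the multi-step checkout
Social: the guest checkout 35/89 = 39.3%, the multi-step checkout 61/123 = 49.6% → the multi-step checkout
Overall: the guest checkout 347/657 = 52.8%, the multi-step checkout 232/522 = 44.4% → the guest checkout
The multi-step checkout wins each traffic group but the guest checkout wins overall — the comparison reverses. The multi-step checkout's sessions skew toward search, which has a lower base rate.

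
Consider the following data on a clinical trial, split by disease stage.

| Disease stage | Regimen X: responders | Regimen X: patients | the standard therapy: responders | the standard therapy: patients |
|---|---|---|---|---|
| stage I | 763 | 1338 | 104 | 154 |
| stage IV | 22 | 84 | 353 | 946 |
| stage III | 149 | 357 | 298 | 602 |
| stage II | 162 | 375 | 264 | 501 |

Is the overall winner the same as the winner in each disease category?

Stage I: Regimen X 763/1338 = 57.0%, the standard therapy 104/154 = 67.5% → the standard therapy
Stage IV: Regimen X 22/84 = 26.2%, the standard therapy 353/946 = 37.3% → the standard therapy
Stage III: Regimen X 149/357 = 41.7%, the standard therapy 298/602 = 49.5% → the standard therapy
Stage II: Regimen X 162/375 = 43.2%, the standard therapy 264/501 = 52.7% → the standard therapy
Overall: Regimen X 1096/2154 = 50.9%, the standard therapy 1019/2203 = 46.3% → Regimen X
The standard therapy wins each disease group but Regimen X wins overall — the comparison reverses. The standard therapy's patients skew toward stage IV, which has a lower base rate.

No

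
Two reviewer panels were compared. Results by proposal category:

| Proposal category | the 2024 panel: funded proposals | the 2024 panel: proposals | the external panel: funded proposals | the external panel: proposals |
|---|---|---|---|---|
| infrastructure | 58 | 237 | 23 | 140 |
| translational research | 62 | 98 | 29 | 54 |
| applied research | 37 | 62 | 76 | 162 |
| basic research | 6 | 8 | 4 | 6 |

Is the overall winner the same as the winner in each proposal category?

Infrastructure: the 2024 panel 58/237 = 24.5%, the external panel 23/140 = 16.4% → the 2024 panel
Translational research: the 2024 panel 62/98 = 63.3%, the external panel 29/54 = 53.7% → the 2024 panel
Applied research: the 2024 panel 37/62 = 59.7%, the external panel 76/162 = 46.9% → the 2024 panel
Basic research: the 2024 panel 6/8 = 75.0%, the external panel 4/6 = 66.7% → the 2024 panel
Overall: the 2024 panel 163/405 = 40.2%, the external panel 132/362 = 36.5% → the 2024 panel
The 2024 panel wins overall and in every proposal group — no reversal.

Yes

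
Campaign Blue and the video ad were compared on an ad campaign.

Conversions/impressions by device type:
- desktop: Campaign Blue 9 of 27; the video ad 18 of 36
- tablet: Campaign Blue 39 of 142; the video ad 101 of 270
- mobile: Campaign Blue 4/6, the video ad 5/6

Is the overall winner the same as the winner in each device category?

Yes

Desktop: Campaign Blue 9/27 = 33.3%, the video ad 18/36 = 50.0% → the video ad
Tablet: Campaign Blue 39/142 = 27.5%, the video ad 101/270 = 37.4% → the video ad
Mobile: Campaign Blue 4/6 = 66.7%, the video ad 5/6 = 83.3% → the video ad
Overall: Campaign Blue 52/175 = 29.7%, the video ad 124/312 = 39.7% → the video ad
The video ad wins overall and in every device group — no reversal.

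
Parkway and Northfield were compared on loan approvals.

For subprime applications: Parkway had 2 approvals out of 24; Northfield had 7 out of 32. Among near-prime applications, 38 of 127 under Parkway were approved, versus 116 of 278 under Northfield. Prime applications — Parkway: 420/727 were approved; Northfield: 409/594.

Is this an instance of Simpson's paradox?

Subprime: Parkway 2/24 = 8.3%, Northfield 7/32 = 21.9% → Northfield
Near-prime: Parkway 38/127 = 29.9%, Northfield 116/278 = 41.7% → Northfield
Prime: Parkway 420/727 = 57.8%, Northfield 409/594 = 68.9% → Northfield
Overall: Parkway 460/878 = 52.4%, Northfield 532/904 = 58.8% → Northfield
Northfield wins overall and in every credit group — no reversal.

No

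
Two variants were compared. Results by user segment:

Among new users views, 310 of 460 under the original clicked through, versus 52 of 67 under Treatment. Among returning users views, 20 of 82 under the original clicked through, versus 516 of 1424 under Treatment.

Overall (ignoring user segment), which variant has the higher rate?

New users: the original 310/460 = 67.4%, Treatment 52/67 = 77.6% → Treatment
Returning users: the original 20/82 = 24.4%, Treatment 516/1424 = 36.2% → Treatment
Overall: the original 330/542 = 60.9%, Treatment 568/1491 = 38.1% → the original
(Treatment wins every user group but the original wins overall — Treatment's views skew toward the low-rate returning users group.)

the original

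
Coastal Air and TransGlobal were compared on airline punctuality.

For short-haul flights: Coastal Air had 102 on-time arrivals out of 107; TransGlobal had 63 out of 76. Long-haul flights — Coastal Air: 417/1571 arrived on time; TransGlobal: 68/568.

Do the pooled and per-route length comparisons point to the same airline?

Short-haul: Coastal Air 102/107 = 95.3%, TransGlobal 63/76 = 82.9% → Coastal Air
Long-haul: Coastal Air 417/1571 = 26.5%, TransGlobal 68/568 = 12.0% → Coastal Air
Overall: Coastal Air 519/1678 = 30.9%, TransGlobal 131/644 = 20.3% → Coastal Air
Coastal Air wins overall and in every route group — no reversal.

Yes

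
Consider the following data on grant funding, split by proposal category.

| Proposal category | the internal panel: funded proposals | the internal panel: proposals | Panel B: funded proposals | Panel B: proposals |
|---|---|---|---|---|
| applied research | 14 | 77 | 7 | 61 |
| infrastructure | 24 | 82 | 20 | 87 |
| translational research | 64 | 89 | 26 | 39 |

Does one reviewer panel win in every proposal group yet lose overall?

Applied research: the internal panel 14/77 = 18.2%, Panel B 7/61 = 11.5% → the internal panel
Infrastructure: the internal panel 24/82 = 29.3%, Panel B 20/87 = 23.0% → the internal panel
Translational research: the internal panel 64/89 = 71.9%, Panel B 26/39 = 66.7% → the internal panel
Overall: the internal panel 102/248 = 41.1%, Panel B 53/187 = 28.3% → the internal panel
The internal panel wins overall and in every proposal group — no reversal.

No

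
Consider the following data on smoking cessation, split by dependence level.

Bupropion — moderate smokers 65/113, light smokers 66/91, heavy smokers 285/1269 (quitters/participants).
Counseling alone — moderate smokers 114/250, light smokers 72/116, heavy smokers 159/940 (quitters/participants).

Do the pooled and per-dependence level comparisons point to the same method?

Moderate smokers: bupropion 65/113 = 57.5%, counseling alone 114/250 = 45.6% → bupropion
Light smokers: bupropion 66/91 = 72.5%, counseling alone 72/116 = 62.1% → bupropion
Heavy smokers: bupropion 285/1269 = 22.5%, counseling alone 159/940 = 16.9% → bupropion
Overall: bupropion 416/1473 = 28.2%, counseling alone 345/1306 = 26.4% → bupropion
Bupropion wins overall and in every dependence group — no reversal.

Yes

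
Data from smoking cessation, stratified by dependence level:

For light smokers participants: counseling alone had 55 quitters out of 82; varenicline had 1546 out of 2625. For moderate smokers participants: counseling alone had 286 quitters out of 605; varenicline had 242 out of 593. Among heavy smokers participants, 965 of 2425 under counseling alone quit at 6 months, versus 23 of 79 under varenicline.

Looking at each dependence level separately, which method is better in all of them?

counseling alone

Light smokers: counseling alone 55/82 = 67.1%, varenicline 1546/2625 = 58.9% → counseling alone
Moderate smokers: counseling alone 286/605 = 47.3%, varenicline 242/593 = 40.8% → counseling alone
Heavy smokers: counseling alone 965/2425 = 39.8%, varenicline 23/79 = 29.1% → counseling alone
Counseling alone has the higher rate in all 3 groups.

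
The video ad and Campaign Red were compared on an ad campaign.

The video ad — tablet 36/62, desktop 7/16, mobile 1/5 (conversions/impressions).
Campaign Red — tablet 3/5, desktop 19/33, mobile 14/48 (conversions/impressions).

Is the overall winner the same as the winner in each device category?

Tablet: the video ad 36/62 = 58.1%, Campaign Red 3/5 = 60.0% → Campaign Red
Desktop: the video ad 7/16 = 43.8%, Campaign Red 19/33 = 57.6% → Campaign Red
Mobile: the video ad 1/5 = 20.0%, Campaign Red 14/48 = 29.2% → Campaign Red
Overall: the video ad 44/83 = 53.0%, Campaign Red 36/86 = 41.9% → the video ad
Campaign Red wins each device group but the video ad wins overall — the comparison reverses. Campaign Red's impressions skew toward mobile, which has a lower base rate.

No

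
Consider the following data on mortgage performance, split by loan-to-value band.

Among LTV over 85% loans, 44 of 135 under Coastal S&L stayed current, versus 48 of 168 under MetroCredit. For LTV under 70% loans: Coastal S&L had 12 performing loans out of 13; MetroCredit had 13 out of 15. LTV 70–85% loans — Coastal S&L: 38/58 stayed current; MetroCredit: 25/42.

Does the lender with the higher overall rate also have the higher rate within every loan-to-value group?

LTV over 85%: Coastal S&L 44/135 = 32.6%, MetroCredit 48/168 = 28.6% → Coastal S&L
LTV under 70%: Coastal S&L 12/13 = 92.3%, MetroCredit 13/15 = 86.7% → Coastal S&L
LTV 70–85%: Coastal S&L 38/58 = 65.5%, MetroCredit 25/42 = 59.5% → Coastal S&L
Overall: Coastal S&L 94/206 = 45.6%, MetroCredit 86/225 = 38.2% → Coastal S&L
Coastal S&L wins overall and in every loan-to-value group — no reversal.

Yes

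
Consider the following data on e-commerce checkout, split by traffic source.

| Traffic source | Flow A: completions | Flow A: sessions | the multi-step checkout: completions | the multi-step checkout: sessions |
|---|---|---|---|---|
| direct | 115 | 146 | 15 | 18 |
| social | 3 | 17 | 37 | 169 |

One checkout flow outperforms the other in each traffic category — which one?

Direct: Flow A 115/146 = 78.8%, the multi-step checkout 15/18 = 83.3% → the multi-step checkout
Social: Flow A 3/17 = 17.6%, the multi-step checkout 37/169 = 21.9% → the multi-step checkout
The multi-step checkout has the higher rate in both groups.

the multi-step checkout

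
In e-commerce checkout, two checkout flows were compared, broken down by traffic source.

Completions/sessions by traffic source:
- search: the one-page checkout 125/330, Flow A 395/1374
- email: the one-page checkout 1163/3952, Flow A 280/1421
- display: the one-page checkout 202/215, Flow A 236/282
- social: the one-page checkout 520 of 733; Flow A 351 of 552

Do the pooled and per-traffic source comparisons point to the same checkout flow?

Yes

Search: the one-page checkout 125/330 = 37.9%, Flow A 395/1374 = 28.7% → the one-page checkout
Email: the one-page checkout 1163/3952 = 29.4%, Flow A 280/1421 = 19.7% → the one-page checkout
Display: the one-page checkout 202/215 = 94.0%, Flow A 236/282 = 83.7% → the one-page checkout
Social: the one-page checkout 520/733 = 70.9%, Flow A 351/552 = 63.6% → the one-page checkout
Overall: the one-page checkout 2010/5230 = 38.4%, Flow A 1262/3629 = 34.8% → the one-page checkout
The one-page checkout wins overall and in every traffic group — no reversal.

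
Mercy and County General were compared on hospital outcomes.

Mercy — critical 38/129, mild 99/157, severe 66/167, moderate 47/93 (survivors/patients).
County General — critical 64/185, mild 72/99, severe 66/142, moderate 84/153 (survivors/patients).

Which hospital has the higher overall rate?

County General

Critical: Mercy 38/129 = 29.5%, County General 64/185 = 34.6% → County General
Mild: Mercy 99/157 = 63.1%, County General 72/99 = 72.7% → County General
Severe: Mercy 66/167 = 39.5%, County General 66/142 = 46.5% → County General
Moderate: Mercy 47/93 = 50.5%, County General 84/153 = 54.9% → County General
Overall: Mercy 250/546 = 45.8%, County General 286/579 = 49.4% → County General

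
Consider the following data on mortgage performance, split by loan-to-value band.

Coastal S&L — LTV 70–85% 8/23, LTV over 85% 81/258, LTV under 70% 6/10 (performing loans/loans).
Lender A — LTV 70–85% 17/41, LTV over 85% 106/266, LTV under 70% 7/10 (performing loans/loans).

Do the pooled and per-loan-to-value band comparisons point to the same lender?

LTV 70–85%: Coastal S&L 8/23 = 34.8%, Lender A 17/41 = 41.5% → Lender A
LTV over 85%: Coastal S&L 81/258 = 31.4%, Lender A 106/266 = 39.8% → Lender A
LTV under 70%: Coastal S&L 6/10 = 60.0%, Lender A 7/10 = 70.0% → Lender A
Overall: Coastal S&L 95/291 = 32.6%, Lender A 130/317 = 41.0% → Lender A
Lender A wins overall and in every loan-to-value group — no reversal.

Yes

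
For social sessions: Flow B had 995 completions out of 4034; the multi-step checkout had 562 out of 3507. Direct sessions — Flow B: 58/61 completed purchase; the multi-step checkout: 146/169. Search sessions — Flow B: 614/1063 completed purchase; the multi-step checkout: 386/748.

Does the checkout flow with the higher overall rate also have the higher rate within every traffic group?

Social: Flow B 995/4034 = 24.7%, the multi-step checkout 562/3507 = 16.0% → Flow B
Direct: Flow B 58/61 = 95.1%, the multi-step checkout 146/169 = 86.4% → Flow B
Search: Flow B 614/1063 = 57.8%, the multi-step checkout 386/748 = 51.6% → Flow B
Overall: Flow B 1667/5158 = 32.3%, the multi-step checkout 1094/4424 = 24.7% → Flow B
Flow B wins overall and in every traffic group — no reversal.

Yes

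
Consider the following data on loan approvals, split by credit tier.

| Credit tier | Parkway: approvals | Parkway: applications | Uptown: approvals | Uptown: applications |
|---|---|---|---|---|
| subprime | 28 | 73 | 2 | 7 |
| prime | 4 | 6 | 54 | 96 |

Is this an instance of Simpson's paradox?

Subprime: Parkway 28/73 = 38.4%, Uptown 2/7 = 28.6% → Parkway
Prime: Parkway 4/6 = 66.7%, Uptown 54/96 = 56.2% → Parkway
Overall: Parkway 32/79 = 40.5%, Uptown 56/103 = 54.4% → Uptown
Parkway wins each credit group but Uptown wins overall — the comparison reverses. Parkway's applications skew toward subprime, which has a lower base rate.

Yes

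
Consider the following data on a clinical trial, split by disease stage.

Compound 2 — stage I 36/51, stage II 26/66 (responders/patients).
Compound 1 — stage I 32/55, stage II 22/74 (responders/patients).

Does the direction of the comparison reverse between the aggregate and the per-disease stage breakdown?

No

Stage I: Compound 2 36/51 = 70.6%, Compound 1 32/55 = 58.2% → Compound 2
Stage II: Compound 2 26/66 = 39.4%, Compound 1 22/74 = 29.7% → Compound 2
Overall: Compound 2 62/117 = 53.0%, Compound 1 54/129 = 41.9% → Compound 2
Compound 2 wins overall and in every disease group — no reversal.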